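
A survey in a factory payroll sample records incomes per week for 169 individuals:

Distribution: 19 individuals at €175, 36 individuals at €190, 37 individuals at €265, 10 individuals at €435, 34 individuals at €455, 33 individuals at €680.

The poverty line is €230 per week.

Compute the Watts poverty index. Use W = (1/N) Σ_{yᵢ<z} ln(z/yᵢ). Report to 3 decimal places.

0.071

Incomes under z: 19×€175, 36×€190 (q = 55 of N = 169).
ln(z/y) terms: ln(230/175) = 0.2733 (×19); ln(230/190) = 0.1911 (×36).
W = 12.070562 / 169 = 0.071.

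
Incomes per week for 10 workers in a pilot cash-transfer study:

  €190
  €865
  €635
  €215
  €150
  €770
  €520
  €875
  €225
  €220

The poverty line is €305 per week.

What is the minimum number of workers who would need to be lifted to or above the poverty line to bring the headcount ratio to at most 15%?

4

5 of the 10 workers are poor, so H = 5/10 = 0.500.
A headcount ratio of at most 15% allows at most ⌊0.15 × 10⌋ = 1 poor workers.
So at least 5 − 1 = 4 must be lifted.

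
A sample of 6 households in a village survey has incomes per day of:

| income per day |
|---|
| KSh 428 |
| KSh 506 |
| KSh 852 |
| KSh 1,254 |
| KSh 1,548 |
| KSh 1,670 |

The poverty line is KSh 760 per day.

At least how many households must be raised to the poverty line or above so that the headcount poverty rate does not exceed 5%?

2

2 of the 6 households are poor, so H = 2/6 = 0.333.
A headcount ratio of at most 5% allows at most ⌊0.05 × 6⌋ = 0 poor households.
So at least 2 − 0 = 2 must be lifted.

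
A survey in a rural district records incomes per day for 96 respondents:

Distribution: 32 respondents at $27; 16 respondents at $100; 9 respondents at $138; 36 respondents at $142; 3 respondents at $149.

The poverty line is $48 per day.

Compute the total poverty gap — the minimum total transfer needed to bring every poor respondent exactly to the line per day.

$672

Incomes under z: 32×$27 (q = 32 of N = 96).
Individual gaps: 32×(48−27) = 672.
Aggregate gap = $672.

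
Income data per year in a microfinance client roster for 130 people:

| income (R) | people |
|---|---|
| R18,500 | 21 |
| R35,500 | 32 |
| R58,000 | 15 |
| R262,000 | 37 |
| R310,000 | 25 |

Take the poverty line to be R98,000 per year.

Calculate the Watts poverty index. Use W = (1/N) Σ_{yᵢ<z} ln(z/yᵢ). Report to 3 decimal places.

Poor units: 21×R18,500, 32×R35,500, 15×R58,000 (q = 68 of N = 130).
ln(z/y) terms: ln(98000/18500) = 1.6672 (×21); ln(98000/35500) = 1.0154 (×32); ln(98000/58000) = 0.5245 (×15).
W = 75.372912 / 130 = 0.580.

0.580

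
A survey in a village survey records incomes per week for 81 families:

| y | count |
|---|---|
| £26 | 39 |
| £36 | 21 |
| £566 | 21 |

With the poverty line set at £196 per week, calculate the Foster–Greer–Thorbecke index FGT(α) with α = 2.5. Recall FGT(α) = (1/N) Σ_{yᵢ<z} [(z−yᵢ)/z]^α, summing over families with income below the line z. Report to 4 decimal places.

0.4934

Below the line: 39×£26, 21×£36 (q = 60 of N = 81).
Normalized shortfalls: (196−26)/196 = 0.8673 (×39); (196−36)/196 = 0.8163 (×21).
Raised to α = 2.5: 0.70062 (×39); 0.60209 (×21).
Sum = 39.967997; FGT(2.5) = 39.967997 / 81 = 0.4934.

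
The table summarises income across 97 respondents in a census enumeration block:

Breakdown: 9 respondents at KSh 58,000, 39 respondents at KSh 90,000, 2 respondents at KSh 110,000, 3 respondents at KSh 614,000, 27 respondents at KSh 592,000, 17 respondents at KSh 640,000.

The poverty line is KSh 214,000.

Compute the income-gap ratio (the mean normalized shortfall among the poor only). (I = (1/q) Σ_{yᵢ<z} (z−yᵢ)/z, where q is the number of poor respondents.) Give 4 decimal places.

Poor units: 9×KSh 58,000, 39×KSh 90,000, 2×KSh 110,000 (q = 50 of N = 97).
Shortfall ratios (z−y)/z: 0.7290 (×9), 0.5794 (×39), 0.4860 (×2); sum = 30.130841.
The income-gap ratio divides by q (the poor only): 30.130841 / 50 = 0.6026.

0.6026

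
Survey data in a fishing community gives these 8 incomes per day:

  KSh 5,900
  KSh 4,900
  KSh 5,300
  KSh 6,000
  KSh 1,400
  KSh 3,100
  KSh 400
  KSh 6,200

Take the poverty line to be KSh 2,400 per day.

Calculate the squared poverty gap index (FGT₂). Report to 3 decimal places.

0.109

Below the line: KSh 400, KSh 1,400 (q = 2 of N = 8).
Gap ratios (z−y)/z: (2400−400)/2400 = 0.8333; (2400−1400)/2400 = 0.4167.
Squared: 0.6944; 0.1736.
Sum = 0.868056; P₂ = 0.868056 / 8 = 0.109.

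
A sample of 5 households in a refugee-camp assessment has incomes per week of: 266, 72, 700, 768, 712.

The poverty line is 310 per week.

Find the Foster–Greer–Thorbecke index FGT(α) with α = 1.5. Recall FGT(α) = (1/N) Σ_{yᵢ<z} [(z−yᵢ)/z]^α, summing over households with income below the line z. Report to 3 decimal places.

0.145

Poor units: 72, 266 (q = 2 of N = 5).
Gap ratios (z−y)/z: (310−72)/310 = 0.7677; (310−266)/310 = 0.1419.
Raised to α = 1.5: 0.67270; 0.05347.
Sum = 0.726176; FGT(1.5) = 0.726176 / 5 = 0.145.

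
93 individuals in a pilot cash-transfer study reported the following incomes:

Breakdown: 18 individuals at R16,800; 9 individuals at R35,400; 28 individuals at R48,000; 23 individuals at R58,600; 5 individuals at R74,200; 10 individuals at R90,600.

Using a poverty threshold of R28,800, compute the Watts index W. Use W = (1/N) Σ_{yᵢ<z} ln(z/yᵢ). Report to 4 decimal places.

0.1043

Below the line: 18×R16,800 (q = 18 of N = 93).
Log shortfalls: ln(28800/16800) = 0.5390 (×18).
W = 9.701937 / 93 = 0.1043.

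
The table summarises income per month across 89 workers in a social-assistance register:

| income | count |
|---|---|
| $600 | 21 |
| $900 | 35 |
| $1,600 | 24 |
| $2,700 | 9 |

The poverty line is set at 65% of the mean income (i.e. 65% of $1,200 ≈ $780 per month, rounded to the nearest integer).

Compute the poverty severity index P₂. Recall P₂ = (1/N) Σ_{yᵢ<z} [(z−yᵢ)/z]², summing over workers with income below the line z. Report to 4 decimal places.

Below the line: 21×$600 (q = 21 of N = 89).
Shortfall ratios: (780−600)/780 = 0.2308 (×21).
Squared: 0.0533 (×21).
Sum = 1.118343; P₂ = 1.118343 / 89 = 0.0126.

0.0126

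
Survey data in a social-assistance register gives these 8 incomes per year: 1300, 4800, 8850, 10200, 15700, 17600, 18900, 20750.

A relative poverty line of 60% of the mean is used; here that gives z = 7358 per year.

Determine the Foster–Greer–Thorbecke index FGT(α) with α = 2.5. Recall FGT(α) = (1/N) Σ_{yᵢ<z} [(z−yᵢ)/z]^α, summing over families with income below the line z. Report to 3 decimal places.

Below z: 1300, 4800 (q = 2 of N = 8).
Gap ratios (z−y)/z: (7358−1300)/7358 = 0.8233; (7358−4800)/7358 = 0.3476.
Raised to α = 2.5: 0.61507; 0.07126.
Sum = 0.686330; FGT(2.5) = 0.686330 / 8 = 0.086.

0.086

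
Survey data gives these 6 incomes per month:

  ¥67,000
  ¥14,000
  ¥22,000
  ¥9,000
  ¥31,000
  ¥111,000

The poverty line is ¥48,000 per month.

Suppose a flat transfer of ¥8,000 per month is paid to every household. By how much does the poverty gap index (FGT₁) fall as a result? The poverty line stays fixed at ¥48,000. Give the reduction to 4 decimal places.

Before: below the line — ¥9,000, ¥14,000, ¥22,000, ¥31,000; poverty gap index (FGT₁) = 0.402778.
After the ¥8,000 transfer: below the line — ¥17,000, ¥22,000, ¥30,000, ¥39,000; poverty gap index (FGT₁) = 0.291667.
Reduction = 0.402778 − 0.291667 = 0.1111.

0.1111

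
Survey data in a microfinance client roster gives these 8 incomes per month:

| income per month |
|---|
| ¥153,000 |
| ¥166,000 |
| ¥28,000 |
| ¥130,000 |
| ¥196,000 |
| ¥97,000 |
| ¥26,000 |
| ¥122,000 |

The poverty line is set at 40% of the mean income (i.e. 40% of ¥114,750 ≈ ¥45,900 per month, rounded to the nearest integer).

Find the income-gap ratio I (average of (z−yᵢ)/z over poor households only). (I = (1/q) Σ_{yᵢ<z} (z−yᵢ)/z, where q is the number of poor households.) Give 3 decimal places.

Poor units: ¥26,000, ¥28,000 (q = 2 of N = 8).
Relative gaps: 0.4336, 0.3900; sum = 0.823529.
I averages over the q = 2 poor units only: 0.823529 / 2 = 0.412.

0.412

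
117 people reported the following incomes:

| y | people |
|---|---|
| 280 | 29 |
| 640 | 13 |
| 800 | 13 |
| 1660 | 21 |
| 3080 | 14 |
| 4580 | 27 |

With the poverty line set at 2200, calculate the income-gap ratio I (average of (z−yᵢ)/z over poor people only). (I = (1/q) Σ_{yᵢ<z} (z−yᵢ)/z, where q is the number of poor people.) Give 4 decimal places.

0.6310

Below z: 29×280, 13×640, 13×800, 21×1660 (q = 76 of N = 117).
Shortfall ratios (z−y)/z: 0.8727 (×29), 0.7091 (×13), 0.6364 (×13), 0.2455 (×21); sum = 47.954545.
I averages over the q = 76 poor units only: 47.954545 / 76 = 0.6310.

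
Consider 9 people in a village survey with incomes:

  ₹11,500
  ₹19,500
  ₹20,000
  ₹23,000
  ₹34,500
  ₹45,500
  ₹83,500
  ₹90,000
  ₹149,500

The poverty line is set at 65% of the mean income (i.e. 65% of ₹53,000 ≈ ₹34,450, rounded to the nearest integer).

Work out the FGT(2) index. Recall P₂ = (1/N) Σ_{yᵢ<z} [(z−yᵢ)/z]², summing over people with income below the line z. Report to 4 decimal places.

0.1021

Below z: ₹11,500, ₹19,500, ₹20,000, ₹23,000 (q = 4 of N = 9).
Gap ratios (z−y)/z: (34450−11500)/34450 = 0.6662; (34450−19500)/34450 = 0.4340; (34450−20000)/34450 = 0.4194; (34450−23000)/34450 = 0.3324.
Squared: 0.4438; 0.1883; 0.1759; 0.1105.
Sum = 0.918527; P₂ = 0.918527 / 9 = 0.1021.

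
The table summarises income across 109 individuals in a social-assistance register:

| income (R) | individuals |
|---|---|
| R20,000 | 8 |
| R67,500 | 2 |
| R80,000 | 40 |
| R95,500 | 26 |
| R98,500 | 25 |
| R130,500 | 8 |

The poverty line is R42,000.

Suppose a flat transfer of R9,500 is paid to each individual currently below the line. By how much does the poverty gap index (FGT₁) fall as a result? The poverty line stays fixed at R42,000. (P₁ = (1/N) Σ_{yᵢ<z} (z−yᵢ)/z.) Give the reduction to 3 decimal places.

Before: below the line — 8×R20,000; poverty gap index (FGT₁) = 0.03844.
After the R9,500 transfer: below the line — 8×R29,500; poverty gap index (FGT₁) = 0.02184.
Reduction = 0.03844 − 0.02184 = 0.017.

0.017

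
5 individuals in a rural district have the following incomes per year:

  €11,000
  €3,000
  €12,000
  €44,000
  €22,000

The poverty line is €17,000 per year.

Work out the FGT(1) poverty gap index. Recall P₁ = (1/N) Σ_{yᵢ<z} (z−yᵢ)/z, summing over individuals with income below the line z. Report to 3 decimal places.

Incomes under z: €3,000, €11,000, €12,000 (q = 3 of N = 5).
Normalized shortfalls: (17000−3000)/17000 = 0.8235; (17000−11000)/17000 = 0.3529; (17000−12000)/17000 = 0.2941.
Sum of shortfalls = 1.470588; P₁ averages over all N: 1.470588 / 5 = 0.294.

0.294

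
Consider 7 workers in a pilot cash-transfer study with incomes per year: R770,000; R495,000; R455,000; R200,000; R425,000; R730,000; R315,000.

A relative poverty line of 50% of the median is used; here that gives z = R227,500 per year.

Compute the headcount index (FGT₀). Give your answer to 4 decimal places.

1 of the 7 workers have income below R227,500.
H = 1/7 = 0.1429.

0.1429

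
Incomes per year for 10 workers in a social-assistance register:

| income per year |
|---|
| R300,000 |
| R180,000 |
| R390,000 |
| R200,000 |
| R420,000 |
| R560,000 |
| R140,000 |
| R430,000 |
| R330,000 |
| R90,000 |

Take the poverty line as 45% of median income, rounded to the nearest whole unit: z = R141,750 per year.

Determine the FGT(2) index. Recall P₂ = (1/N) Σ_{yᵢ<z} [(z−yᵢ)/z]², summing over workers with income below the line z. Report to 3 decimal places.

Poor units: R90,000, R140,000 (q = 2 of N = 10).
Gap ratios (z−y)/z: (141750−90000)/141750 = 0.3651; (141750−140000)/141750 = 0.0123.
Squared: 0.1333; 0.0002.
Sum = 0.133435; P₂ = 0.133435 / 10 = 0.013.

0.013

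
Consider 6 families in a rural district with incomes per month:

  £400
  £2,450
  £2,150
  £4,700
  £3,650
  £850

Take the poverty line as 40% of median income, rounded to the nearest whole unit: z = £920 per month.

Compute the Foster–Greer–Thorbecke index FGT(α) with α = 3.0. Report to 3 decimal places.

Poor units: £400, £850 (q = 2 of N = 6).
Shortfall ratios: (920−400)/920 = 0.5652; (920−850)/920 = 0.0761.
Raised to α = 3.0: 0.18057; 0.00044.
Sum = 0.181011; FGT(3.0) = 0.181011 / 6 = 0.030.

0.030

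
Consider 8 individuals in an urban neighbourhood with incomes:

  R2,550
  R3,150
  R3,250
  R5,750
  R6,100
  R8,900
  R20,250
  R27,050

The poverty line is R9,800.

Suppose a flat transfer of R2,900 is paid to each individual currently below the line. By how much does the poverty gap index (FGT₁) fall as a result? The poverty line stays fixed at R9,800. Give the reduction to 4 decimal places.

0.1964

Before: below the line — R2,550, R3,150, R3,250, R5,750, R6,100, R8,900; poverty gap index (FGT₁) = 0.371173.
After the R2,900 transfer: below the line — R5,450, R6,050, R6,150, R8,650, R9,000; poverty gap index (FGT₁) = 0.174745.
Reduction = 0.371173 − 0.174745 = 0.1964.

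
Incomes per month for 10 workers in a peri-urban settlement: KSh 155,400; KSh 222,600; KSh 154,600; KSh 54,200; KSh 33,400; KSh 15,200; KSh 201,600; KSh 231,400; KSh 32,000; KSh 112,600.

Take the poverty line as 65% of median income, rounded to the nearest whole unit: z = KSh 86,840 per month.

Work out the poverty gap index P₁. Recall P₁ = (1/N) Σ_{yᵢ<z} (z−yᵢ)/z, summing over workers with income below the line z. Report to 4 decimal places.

0.2448

Below the line: KSh 15,200, KSh 32,000, KSh 33,400, KSh 54,200 (q = 4 of N = 10).
Gap ratios (z−y)/z: (86840−15200)/86840 = 0.8250; (86840−32000)/86840 = 0.6315; (86840−33400)/86840 = 0.6154; (86840−54200)/86840 = 0.3759.
Σ = 2.447720. Dividing by the full population N = 10 gives P₁ = 0.2448.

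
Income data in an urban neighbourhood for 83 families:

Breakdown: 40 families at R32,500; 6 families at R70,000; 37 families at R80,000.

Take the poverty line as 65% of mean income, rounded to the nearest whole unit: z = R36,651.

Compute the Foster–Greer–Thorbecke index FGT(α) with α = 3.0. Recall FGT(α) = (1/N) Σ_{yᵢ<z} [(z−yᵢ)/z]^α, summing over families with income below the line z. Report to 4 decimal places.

0.0007

Poor units: 40×R32,500 (q = 40 of N = 83).
Relative gaps: (36651−32500)/36651 = 0.1133 (×40).
Raised to α = 3.0: 0.00145 (×40).
Sum = 0.058111; FGT(3.0) = 0.058111 / 83 = 0.0007.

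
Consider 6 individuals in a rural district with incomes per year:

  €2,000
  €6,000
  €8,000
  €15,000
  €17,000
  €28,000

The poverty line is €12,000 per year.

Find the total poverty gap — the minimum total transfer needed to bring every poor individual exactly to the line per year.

Poor units: €2,000, €6,000, €8,000 (q = 3 of N = 6).
Individual gaps: 12000−2000 = 10000; 12000−6000 = 6000; 12000−8000 = 4000.
Aggregate gap = €20,000.

€20,000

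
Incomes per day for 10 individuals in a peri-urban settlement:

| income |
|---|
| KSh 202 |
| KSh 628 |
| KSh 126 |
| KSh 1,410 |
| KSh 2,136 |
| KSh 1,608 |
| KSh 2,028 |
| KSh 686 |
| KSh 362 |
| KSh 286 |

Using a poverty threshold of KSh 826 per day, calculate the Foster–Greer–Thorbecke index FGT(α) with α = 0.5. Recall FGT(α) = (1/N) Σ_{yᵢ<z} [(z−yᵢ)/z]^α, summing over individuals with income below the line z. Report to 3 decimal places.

Incomes under z: KSh 126, KSh 202, KSh 286, KSh 362, KSh 628, KSh 686 (q = 6 of N = 10).
Normalized shortfalls: (826−126)/826 = 0.8475; (826−202)/826 = 0.7554; (826−286)/826 = 0.6538; (826−362)/826 = 0.5617; (826−628)/826 = 0.2397; (826−686)/826 = 0.1695.
Raised to α = 0.5: 0.92057; 0.86917; 0.80855; 0.74950; 0.48960; 0.41169.
Sum = 4.249080; FGT(0.5) = 4.249080 / 10 = 0.425.

0.425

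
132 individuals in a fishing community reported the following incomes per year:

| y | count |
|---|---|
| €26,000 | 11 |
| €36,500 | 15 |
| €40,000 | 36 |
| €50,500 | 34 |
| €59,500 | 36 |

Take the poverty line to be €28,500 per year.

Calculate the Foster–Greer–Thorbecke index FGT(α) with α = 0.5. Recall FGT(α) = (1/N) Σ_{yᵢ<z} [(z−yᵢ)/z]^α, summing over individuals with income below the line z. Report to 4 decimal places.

Poor units: 11×€26,000 (q = 11 of N = 132).
Shortfall ratios: (28500−26000)/28500 = 0.0877 (×11).
Raised to α = 0.5: 0.29617 (×11).
Sum = 3.257919; FGT(0.5) = 3.257919 / 132 = 0.0247.

0.0247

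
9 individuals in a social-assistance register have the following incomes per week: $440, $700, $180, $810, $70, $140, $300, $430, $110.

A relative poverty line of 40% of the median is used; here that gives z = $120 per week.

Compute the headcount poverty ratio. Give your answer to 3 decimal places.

0.222

2 of the 9 individuals have income below $120.
H = 2/9 = 0.222.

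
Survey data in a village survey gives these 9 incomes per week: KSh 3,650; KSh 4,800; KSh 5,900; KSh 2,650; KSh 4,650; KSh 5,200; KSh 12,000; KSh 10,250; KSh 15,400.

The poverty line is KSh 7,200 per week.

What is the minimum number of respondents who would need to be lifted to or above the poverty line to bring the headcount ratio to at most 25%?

Currently q = 6 of N = 9 are below the line (H = 0.667).
A headcount ratio of at most 25% allows at most ⌊0.25 × 9⌋ = 2 poor respondents.
So at least 6 − 2 = 4 must be lifted.

4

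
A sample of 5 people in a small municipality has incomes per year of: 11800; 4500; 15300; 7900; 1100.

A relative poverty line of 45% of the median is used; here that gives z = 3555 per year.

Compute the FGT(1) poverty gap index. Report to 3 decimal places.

0.138

Below the line: 1100 (q = 1 of N = 5).
Shortfall ratios: (3555−1100)/3555 = 0.6906.
Sum of shortfalls = 0.690577; P₁ averages over all N: 0.690577 / 5 = 0.138.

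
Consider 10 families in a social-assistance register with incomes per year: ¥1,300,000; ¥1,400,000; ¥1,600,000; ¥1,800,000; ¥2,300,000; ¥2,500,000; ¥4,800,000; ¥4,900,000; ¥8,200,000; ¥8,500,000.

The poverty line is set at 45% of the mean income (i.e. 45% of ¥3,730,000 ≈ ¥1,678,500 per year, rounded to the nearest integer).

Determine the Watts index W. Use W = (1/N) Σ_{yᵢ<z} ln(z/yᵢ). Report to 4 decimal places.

0.0485

Poor units: ¥1,300,000, ¥1,400,000, ¥1,600,000 (q = 3 of N = 10).
Log shortfalls: ln(1678500/1300000) = 0.2555; ln(1678500/1400000) = 0.1814; ln(1678500/1600000) = 0.0479.
W = 0.484861 / 10 = 0.0485.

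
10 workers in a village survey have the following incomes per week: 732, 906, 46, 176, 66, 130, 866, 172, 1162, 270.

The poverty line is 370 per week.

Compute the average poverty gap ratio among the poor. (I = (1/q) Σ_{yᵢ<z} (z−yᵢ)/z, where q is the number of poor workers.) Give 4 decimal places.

0.6126

Poor units: 46, 66, 130, 172, 176, 270 (q = 6 of N = 10).
Relative gaps: 0.8757, 0.8216, 0.6486, 0.5351, 0.5243, 0.2703; sum = 3.675676.
I averages over the q = 6 poor units only: 3.675676 / 6 = 0.6126.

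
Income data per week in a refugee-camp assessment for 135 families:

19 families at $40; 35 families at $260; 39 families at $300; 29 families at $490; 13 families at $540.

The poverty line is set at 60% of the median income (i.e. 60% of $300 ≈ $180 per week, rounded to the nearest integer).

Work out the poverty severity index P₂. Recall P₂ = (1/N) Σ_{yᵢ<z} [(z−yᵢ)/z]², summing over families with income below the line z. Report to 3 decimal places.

Poor units: 19×$40 (q = 19 of N = 135).
Normalized shortfalls: (180−40)/180 = 0.7778 (×19).
Squared: 0.6049 (×19).
Sum = 11.493827; P₂ = 11.493827 / 135 = 0.085.

0.085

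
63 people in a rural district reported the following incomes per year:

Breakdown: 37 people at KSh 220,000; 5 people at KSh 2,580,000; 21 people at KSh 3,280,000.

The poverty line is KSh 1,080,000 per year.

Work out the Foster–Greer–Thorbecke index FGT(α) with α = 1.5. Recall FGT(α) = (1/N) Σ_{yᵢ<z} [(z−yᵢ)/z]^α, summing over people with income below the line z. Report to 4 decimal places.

0.4173

Incomes under z: 37×KSh 220,000 (q = 37 of N = 63).
Relative gaps: (1080000−220000)/1080000 = 0.7963 (×37).
Raised to α = 1.5: 0.71058 (×37).
Sum = 26.291403; FGT(1.5) = 26.291403 / 63 = 0.4173.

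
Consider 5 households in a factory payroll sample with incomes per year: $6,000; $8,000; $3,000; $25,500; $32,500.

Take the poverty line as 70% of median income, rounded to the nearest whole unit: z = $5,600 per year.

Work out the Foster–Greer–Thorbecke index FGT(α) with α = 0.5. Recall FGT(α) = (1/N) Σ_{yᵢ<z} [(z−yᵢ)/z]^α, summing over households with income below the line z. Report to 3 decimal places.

0.136

Incomes under z: $3,000 (q = 1 of N = 5).
Shortfall ratios: (5600−3000)/5600 = 0.4643.
Raised to α = 0.5: 0.68139.
Sum = 0.681385; FGT(0.5) = 0.681385 / 5 = 0.136.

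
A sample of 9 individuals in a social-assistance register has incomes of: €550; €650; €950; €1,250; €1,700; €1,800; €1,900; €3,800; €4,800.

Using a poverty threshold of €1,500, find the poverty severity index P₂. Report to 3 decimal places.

Poor units: €550, €650, €950, €1,250 (q = 4 of N = 9).
Relative gaps: (1500−550)/1500 = 0.6333; (1500−650)/1500 = 0.5667; (1500−950)/1500 = 0.3667; (1500−1250)/1500 = 0.1667.
Squared: 0.4011; 0.3211; 0.1344; 0.0278.
Sum = 0.884444; P₂ = 0.884444 / 9 = 0.098.

0.098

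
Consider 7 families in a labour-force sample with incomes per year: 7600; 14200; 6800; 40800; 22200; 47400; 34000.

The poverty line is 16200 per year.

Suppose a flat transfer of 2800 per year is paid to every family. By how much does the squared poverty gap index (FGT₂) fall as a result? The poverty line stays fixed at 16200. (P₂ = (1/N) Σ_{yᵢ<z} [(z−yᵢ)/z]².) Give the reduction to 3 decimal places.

Before: below the line — 6800, 7600, 14200; squared poverty gap index (FGT₂) = 0.09053.
After the 2800 transfer: below the line — 9600, 10400; squared poverty gap index (FGT₂) = 0.04202.
Reduction = 0.09053 − 0.04202 = 0.049.

0.049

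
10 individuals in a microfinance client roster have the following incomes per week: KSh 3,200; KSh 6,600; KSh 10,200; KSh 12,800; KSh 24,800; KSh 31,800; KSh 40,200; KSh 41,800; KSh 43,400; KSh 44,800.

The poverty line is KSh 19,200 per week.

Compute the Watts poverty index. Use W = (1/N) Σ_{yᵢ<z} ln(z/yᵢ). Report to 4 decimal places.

0.3898

Poor units: KSh 3,200, KSh 6,600, KSh 10,200, KSh 12,800 (q = 4 of N = 10).
Log shortfalls: ln(19200/3200) = 1.7918; ln(19200/6600) = 1.0678; ln(19200/10200) = 0.6325; ln(19200/12800) = 0.4055.
W = 3.897588 / 10 = 0.3898.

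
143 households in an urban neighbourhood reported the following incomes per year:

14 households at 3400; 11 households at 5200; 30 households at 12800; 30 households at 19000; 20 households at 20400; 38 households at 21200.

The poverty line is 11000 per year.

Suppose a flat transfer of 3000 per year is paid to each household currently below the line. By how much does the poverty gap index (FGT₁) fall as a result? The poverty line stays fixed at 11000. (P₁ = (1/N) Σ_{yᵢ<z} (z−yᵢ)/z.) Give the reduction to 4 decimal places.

0.0477

Before: below the line — 14×3400, 11×5200; poverty gap index (FGT₁) = 0.108201.
After the 3000 transfer: below the line — 14×6400, 11×8200; poverty gap index (FGT₁) = 0.060521.
Reduction = 0.108201 − 0.060521 = 0.0477.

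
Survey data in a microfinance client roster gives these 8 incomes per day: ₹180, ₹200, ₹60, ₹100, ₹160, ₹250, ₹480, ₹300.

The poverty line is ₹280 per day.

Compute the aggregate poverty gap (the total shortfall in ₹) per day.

Incomes under z: ₹60, ₹100, ₹160, ₹180, ₹200, ₹250 (q = 6 of N = 8).
Individual gaps: 280−60 = 220; 280−100 = 180; 280−160 = 120; 280−180 = 100; 280−200 = 80; 280−250 = 30.
Aggregate gap = ₹730.

₹730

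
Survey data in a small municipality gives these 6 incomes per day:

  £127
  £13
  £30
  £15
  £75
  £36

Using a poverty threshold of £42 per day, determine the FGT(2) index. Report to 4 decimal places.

0.1653

Below z: £13, £15, £30, £36 (q = 4 of N = 6).
Normalized shortfalls: (42−13)/42 = 0.6905; (42−15)/42 = 0.6429; (42−30)/42 = 0.2857; (42−36)/42 = 0.1429.
Squared: 0.4768; 0.4133; 0.0816; 0.0204.
Sum = 0.992063; P₂ = 0.992063 / 6 = 0.1653.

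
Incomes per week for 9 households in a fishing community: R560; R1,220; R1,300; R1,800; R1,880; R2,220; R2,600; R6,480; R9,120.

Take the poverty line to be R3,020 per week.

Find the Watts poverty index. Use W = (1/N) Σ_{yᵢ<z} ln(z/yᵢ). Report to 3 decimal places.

0.543

Poor units: R560, R1,220, R1,300, R1,800, R1,880, R2,220, R2,600 (q = 7 of N = 9).
Log gaps: ln(3020/560) = 1.6851; ln(3020/1220) = 0.9064; ln(3020/1300) = 0.8429; ln(3020/1800) = 0.5175; ln(3020/1880) = 0.4740; ln(3020/2220) = 0.3077; ln(3020/2600) = 0.1497.
W = 4.883324 / 9 = 0.543.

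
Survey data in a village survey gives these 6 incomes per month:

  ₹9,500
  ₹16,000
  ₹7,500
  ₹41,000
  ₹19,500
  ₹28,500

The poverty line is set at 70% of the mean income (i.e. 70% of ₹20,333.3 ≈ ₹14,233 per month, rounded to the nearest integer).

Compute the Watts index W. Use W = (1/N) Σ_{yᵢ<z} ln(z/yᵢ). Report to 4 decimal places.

0.1742

Below z: ₹7,500, ₹9,500 (q = 2 of N = 6).
ln(z/y) terms: ln(14233/7500) = 0.6407; ln(14233/9500) = 0.4043.
W = 1.044932 / 6 = 0.1742.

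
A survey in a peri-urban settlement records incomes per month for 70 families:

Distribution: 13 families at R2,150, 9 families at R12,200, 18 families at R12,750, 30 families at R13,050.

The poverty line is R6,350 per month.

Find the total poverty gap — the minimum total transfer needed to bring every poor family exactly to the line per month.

Below z: 13×R2,150 (q = 13 of N = 70).
Individual gaps: 13×(6350−2150) = 54600.
Aggregate gap = R54,600.

R54,600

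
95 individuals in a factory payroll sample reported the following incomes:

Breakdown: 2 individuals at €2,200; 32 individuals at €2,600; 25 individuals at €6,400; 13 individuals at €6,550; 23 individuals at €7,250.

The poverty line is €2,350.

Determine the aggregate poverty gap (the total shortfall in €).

€300

Below the line: 2×€2,200 (q = 2 of N = 95).
Individual gaps: 2×(2350−2200) = 300.
Aggregate gap = €300.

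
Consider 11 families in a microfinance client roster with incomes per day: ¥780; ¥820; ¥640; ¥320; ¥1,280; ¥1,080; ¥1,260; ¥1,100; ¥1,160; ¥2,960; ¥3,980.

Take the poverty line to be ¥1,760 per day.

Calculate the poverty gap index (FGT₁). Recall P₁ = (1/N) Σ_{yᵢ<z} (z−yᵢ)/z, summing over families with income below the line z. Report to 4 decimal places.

0.3822

Below the line: ¥320, ¥640, ¥780, ¥820, ¥1,080, ¥1,100, ¥1,160, ¥1,260, ¥1,280 (q = 9 of N = 11).
Gap ratios (z−y)/z: (1760−320)/1760 = 0.8182; (1760−640)/1760 = 0.6364; (1760−780)/1760 = 0.5568; (1760−820)/1760 = 0.5341; (1760−1080)/1760 = 0.3864; (1760−1100)/1760 = 0.3750; (1760−1160)/1760 = 0.3409; (1760−1260)/1760 = 0.2841; (1760−1280)/1760 = 0.2727.
Sum of shortfalls = 4.204545; P₁ averages over all N: 4.204545 / 11 = 0.3822.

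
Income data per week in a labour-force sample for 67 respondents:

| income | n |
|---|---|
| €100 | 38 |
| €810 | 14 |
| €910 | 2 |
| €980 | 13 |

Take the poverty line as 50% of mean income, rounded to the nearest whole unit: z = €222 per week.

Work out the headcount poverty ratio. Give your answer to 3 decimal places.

0.567

38 of the 67 respondents have income below €222.
H = 38/67 = 0.567.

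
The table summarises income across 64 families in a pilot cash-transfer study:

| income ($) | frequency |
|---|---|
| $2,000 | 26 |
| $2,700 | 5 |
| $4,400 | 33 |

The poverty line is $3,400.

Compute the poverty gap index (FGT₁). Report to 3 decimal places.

0.183

Poor units: 26×$2,000, 5×$2,700 (q = 31 of N = 64).
Relative gaps: (3400−2000)/3400 = 0.4118 (×26); (3400−2700)/3400 = 0.2059 (×5).
Σ = 11.735294. Dividing by the full population N = 64 gives P₁ = 0.183.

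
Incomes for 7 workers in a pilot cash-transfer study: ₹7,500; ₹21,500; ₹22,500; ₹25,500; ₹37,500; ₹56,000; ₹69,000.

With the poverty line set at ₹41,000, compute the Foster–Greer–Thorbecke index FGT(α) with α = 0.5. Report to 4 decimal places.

0.4532

Below z: ₹7,500, ₹21,500, ₹22,500, ₹25,500, ₹37,500 (q = 5 of N = 7).
Normalized shortfalls: (41000−7500)/41000 = 0.8171; (41000−21500)/41000 = 0.4756; (41000−22500)/41000 = 0.4512; (41000−25500)/41000 = 0.3780; (41000−37500)/41000 = 0.0854.
Raised to α = 0.5: 0.90392; 0.68964; 0.67173; 0.61486; 0.29217.
Sum = 3.172325; FGT(0.5) = 3.172325 / 7 = 0.4532.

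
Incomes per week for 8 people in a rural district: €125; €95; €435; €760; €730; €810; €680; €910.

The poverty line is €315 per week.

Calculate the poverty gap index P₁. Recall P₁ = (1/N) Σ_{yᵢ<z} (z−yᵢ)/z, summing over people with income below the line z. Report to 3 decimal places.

Below the line: €95, €125 (q = 2 of N = 8).
Relative gaps: (315−95)/315 = 0.6984; (315−125)/315 = 0.6032.
Σ = 1.301587. Dividing by the full population N = 8 gives P₁ = 0.163.

0.163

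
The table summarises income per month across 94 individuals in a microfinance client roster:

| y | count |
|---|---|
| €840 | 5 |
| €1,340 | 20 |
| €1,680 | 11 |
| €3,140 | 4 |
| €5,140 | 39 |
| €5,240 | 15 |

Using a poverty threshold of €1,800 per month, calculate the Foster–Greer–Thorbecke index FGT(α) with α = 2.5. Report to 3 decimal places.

0.018

Below the line: 5×€840, 20×€1,340, 11×€1,680 (q = 36 of N = 94).
Shortfall ratios: (1800−840)/1800 = 0.5333 (×5); (1800−1340)/1800 = 0.2556 (×20); (1800−1680)/1800 = 0.0667 (×11).
Raised to α = 2.5: 0.20773 (×5); 0.03302 (×20); 0.00115 (×11).
Sum = 1.711570; FGT(2.5) = 1.711570 / 94 = 0.018.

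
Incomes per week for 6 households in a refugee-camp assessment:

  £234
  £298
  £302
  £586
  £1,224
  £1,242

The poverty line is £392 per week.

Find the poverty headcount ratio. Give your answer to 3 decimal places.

3 of the 6 households have income below £392.
H = 3/6 = 0.500.

0.500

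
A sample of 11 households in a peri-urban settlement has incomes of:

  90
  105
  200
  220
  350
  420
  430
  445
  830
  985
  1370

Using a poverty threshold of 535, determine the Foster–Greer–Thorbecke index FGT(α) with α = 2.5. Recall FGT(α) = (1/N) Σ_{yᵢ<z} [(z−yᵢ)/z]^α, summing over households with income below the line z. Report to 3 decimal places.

0.173

Incomes under z: 90, 105, 200, 220, 350, 420, 430, 445 (q = 8 of N = 11).
Relative gaps: (535−90)/535 = 0.8318; (535−105)/535 = 0.8037; (535−200)/535 = 0.6262; (535−220)/535 = 0.5888; (535−350)/535 = 0.3458; (535−420)/535 = 0.2150; (535−430)/535 = 0.1963; (535−445)/535 = 0.1682.
Raised to α = 2.5: 0.63098; 0.57914; 0.31026; 0.26601; 0.07031; 0.02142; 0.01706; 0.01161.
Sum = 1.906800; FGT(2.5) = 1.906800 / 11 = 0.173.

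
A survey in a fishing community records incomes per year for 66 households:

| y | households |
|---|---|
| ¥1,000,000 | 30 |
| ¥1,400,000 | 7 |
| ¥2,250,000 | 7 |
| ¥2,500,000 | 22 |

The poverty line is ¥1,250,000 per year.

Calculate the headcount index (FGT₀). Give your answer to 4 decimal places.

0.4545

30 of the 66 households have income below ¥1,250,000.
H = 30/66 = 0.4545.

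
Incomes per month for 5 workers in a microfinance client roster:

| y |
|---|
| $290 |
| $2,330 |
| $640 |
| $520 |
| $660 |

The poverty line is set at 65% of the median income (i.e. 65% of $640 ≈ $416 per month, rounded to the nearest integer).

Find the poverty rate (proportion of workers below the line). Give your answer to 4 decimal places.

1 of the 5 workers have income below $416.
H = 1/5 = 0.2000.

0.2000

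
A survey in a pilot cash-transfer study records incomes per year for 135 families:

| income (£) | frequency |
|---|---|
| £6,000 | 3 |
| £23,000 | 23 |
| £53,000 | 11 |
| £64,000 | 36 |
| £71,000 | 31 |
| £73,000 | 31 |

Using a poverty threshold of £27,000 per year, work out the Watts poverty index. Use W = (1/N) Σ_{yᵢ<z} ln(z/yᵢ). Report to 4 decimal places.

0.0607

Below z: 3×£6,000, 23×£23,000 (q = 26 of N = 135).
ln(z/y) terms: ln(27000/6000) = 1.5041 (×3); ln(27000/23000) = 0.1603 (×23).
W = 8.200113 / 135 = 0.0607.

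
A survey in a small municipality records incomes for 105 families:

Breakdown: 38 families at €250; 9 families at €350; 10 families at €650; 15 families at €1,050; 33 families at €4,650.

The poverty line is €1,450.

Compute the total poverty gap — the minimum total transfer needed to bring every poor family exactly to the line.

€69,500

Incomes under z: 38×€250, 9×€350, 10×€650, 15×€1,050 (q = 72 of N = 105).
Individual gaps: 38×(1450−250) = 45600; 9×(1450−350) = 9900; 10×(1450−650) = 8000; 15×(1450−1050) = 6000.
Aggregate gap = €69,500.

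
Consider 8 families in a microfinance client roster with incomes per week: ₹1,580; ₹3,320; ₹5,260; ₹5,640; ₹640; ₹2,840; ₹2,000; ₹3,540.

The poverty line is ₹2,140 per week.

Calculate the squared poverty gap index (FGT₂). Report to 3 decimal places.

Below z: ₹640, ₹1,580, ₹2,000 (q = 3 of N = 8).
Gap ratios (z−y)/z: (2140−640)/2140 = 0.7009; (2140−1580)/2140 = 0.2617; (2140−2000)/2140 = 0.0654.
Squared: 0.4913; 0.0685; 0.0043.
Sum = 0.564067; P₂ = 0.564067 / 8 = 0.071.

0.071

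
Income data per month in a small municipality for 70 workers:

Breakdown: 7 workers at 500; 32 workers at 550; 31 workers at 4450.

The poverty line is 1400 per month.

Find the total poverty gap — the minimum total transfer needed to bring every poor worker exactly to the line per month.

33500

Below z: 7×500, 32×550 (q = 39 of N = 70).
Individual gaps: 7×(1400−500) = 6300; 32×(1400−550) = 27200.
Aggregate gap = 33500.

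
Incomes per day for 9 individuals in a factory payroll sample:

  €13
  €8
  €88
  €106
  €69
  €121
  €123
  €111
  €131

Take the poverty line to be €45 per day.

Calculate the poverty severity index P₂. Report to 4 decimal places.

Poor units: €8, €13 (q = 2 of N = 9).
Gap ratios (z−y)/z: (45−8)/45 = 0.8222; (45−13)/45 = 0.7111.
Squared: 0.6760; 0.5057.
Sum = 1.181728; P₂ = 1.181728 / 9 = 0.1313.

0.1313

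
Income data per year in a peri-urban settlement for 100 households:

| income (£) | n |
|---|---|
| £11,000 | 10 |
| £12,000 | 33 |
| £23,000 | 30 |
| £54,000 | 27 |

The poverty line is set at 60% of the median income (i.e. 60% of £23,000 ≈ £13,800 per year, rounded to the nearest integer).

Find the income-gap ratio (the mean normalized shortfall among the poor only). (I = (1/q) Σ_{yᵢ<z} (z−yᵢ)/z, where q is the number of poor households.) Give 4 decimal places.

Below z: 10×£11,000, 33×£12,000 (q = 43 of N = 100).
Shortfall ratios (z−y)/z: 0.2029 (×10), 0.1304 (×33); sum = 6.333333.
The income-gap ratio divides by q (the poor only): 6.333333 / 43 = 0.1473.

0.1473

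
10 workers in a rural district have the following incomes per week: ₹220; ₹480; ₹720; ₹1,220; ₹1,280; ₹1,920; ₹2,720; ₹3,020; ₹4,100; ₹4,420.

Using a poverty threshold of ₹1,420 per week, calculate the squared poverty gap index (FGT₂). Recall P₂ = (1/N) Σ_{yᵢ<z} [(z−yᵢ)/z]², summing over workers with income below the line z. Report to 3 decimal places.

0.142

Below z: ₹220, ₹480, ₹720, ₹1,220, ₹1,280 (q = 5 of N = 10).
Gap ratios (z−y)/z: (1420−220)/1420 = 0.8451; (1420−480)/1420 = 0.6620; (1420−720)/1420 = 0.4930; (1420−1220)/1420 = 0.1408; (1420−1280)/1420 = 0.0986.
Squared: 0.7141; 0.4382; 0.2430; 0.0198; 0.0097.
Sum = 1.424916; P₂ = 1.424916 / 10 = 0.142.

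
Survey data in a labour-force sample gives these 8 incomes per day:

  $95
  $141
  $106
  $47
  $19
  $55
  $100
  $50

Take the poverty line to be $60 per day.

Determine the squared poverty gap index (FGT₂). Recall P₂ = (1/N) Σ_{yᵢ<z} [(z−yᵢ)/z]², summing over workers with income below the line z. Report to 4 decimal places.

0.0686

Below z: $19, $47, $50, $55 (q = 4 of N = 8).
Normalized shortfalls: (60−19)/60 = 0.6833; (60−47)/60 = 0.2167; (60−50)/60 = 0.1667; (60−55)/60 = 0.0833.
Squared: 0.4669; 0.0469; 0.0278; 0.0069.
Sum = 0.548611; P₂ = 0.548611 / 8 = 0.0686.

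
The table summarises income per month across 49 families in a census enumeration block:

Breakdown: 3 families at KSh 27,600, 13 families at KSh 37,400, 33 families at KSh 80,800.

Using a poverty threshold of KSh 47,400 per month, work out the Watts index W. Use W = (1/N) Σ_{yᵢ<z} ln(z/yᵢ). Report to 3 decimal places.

Incomes under z: 3×KSh 27,600, 13×KSh 37,400 (q = 16 of N = 49).
Log shortfalls: ln(47400/27600) = 0.5408 (×3); ln(47400/37400) = 0.2370 (×13).
W = 4.702789 / 49 = 0.096.

0.096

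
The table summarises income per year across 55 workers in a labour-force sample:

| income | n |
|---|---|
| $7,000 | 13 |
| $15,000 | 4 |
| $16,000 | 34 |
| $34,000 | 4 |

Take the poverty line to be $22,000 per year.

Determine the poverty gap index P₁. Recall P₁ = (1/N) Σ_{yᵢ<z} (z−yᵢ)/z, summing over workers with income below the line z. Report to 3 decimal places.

0.353

Below z: 13×$7,000, 4×$15,000, 34×$16,000 (q = 51 of N = 55).
Gap ratios (z−y)/z: (22000−7000)/22000 = 0.6818 (×13); (22000−15000)/22000 = 0.3182 (×4); (22000−16000)/22000 = 0.2727 (×34).
Sum of shortfalls = 19.409091; P₁ averages over all N: 19.409091 / 55 = 0.353.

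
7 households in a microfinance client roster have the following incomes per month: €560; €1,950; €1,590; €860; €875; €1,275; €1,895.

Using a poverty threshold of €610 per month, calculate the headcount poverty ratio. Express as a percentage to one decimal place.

1 of the 7 households have income below €610.
H = 1/7 = 14.3%.

14.3%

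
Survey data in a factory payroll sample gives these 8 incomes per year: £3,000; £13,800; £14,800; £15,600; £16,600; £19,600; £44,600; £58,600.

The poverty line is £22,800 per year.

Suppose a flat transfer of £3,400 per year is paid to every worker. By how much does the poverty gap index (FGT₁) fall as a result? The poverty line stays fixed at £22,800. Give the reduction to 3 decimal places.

0.111

Before: below the line — £3,000, £13,800, £14,800, £15,600, £16,600, £19,600; poverty gap index (FGT₁) = 0.29276.
After the £3,400 transfer: below the line — £6,400, £17,200, £18,200, £19,000, £20,000; poverty gap index (FGT₁) = 0.18202.
Reduction = 0.29276 − 0.18202 = 0.111.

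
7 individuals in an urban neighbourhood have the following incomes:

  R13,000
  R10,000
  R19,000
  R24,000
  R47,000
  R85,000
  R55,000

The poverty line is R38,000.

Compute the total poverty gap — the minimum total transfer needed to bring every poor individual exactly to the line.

Below the line: R10,000, R13,000, R19,000, R24,000 (q = 4 of N = 7).
Individual gaps: 38000−10000 = 28000; 38000−13000 = 25000; 38000−19000 = 19000; 38000−24000 = 14000.
Aggregate gap = R86,000.

R86,000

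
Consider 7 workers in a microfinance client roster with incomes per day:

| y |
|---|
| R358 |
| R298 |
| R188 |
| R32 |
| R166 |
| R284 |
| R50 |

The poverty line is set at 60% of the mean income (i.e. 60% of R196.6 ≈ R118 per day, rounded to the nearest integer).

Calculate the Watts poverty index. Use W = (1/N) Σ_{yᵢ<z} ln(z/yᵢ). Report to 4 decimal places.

Poor units: R32, R50 (q = 2 of N = 7).
Log shortfalls: ln(118/32) = 1.3049; ln(118/50) = 0.8587.
W = 2.163610 / 7 = 0.3091.

0.3091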